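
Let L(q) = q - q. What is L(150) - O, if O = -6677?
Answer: 6677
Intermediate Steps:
L(q) = 0
L(150) - O = 0 - 1*(-6677) = 0 + 6677 = 6677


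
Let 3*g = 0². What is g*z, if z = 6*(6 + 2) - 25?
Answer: 0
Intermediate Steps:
z = 23 (z = 6*8 - 25 = 48 - 25 = 23)
g = 0 (g = (⅓)*0² = (⅓)*0 = 0)
g*z = 0*23 = 0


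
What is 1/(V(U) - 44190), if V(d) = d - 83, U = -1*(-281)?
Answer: -1/43992 ≈ -2.2731e-5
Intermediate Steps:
U = 281
V(d) = -83 + d
1/(V(U) - 44190) = 1/((-83 + 281) - 44190) = 1/(198 - 44190) = 1/(-43992) = -1/43992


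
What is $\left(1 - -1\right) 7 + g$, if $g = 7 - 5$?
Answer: $16$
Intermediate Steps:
$g = 2$ ($g = 7 - 5 = 2$)
$\left(1 - -1\right) 7 + g = \left(1 - -1\right) 7 + 2 = \left(1 + 1\right) 7 + 2 = 2 \cdot 7 + 2 = 14 + 2 = 16$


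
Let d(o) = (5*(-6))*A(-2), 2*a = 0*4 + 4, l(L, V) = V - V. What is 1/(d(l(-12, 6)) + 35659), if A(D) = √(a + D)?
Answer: 1/35659 ≈ 2.8043e-5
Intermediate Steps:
l(L, V) = 0
a = 2 (a = (0*4 + 4)/2 = (0 + 4)/2 = (½)*4 = 2)
A(D) = √(2 + D)
d(o) = 0 (d(o) = (5*(-6))*√(2 - 2) = -30*√0 = -30*0 = 0)
1/(d(l(-12, 6)) + 35659) = 1/(0 + 35659) = 1/35659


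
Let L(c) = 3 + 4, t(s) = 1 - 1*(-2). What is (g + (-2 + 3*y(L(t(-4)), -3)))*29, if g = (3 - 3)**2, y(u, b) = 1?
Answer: 29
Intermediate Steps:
t(s) = 3 (t(s) = 1 + 2 = 3)
L(c) = 7
g = 0 (g = 0**2 = 0)
(g + (-2 + 3*y(L(t(-4)), -3)))*29 = (0 + (-2 + 3*1))*29 = (0 + (-2 + 3))*29 = (0 + 1)*29 = 1*29 = 29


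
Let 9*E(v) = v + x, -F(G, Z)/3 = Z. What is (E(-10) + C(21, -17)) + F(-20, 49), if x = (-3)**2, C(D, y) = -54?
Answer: -1810/9 ≈ -201.11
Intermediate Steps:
x = 9
F(G, Z) = -3*Z
E(v) = 1 + v/9 (E(v) = (v + 9)/9 = (9 + v)/9 = 1 + v/9)
(E(-10) + C(21, -17)) + F(-20, 49) = ((1 + (1/9)*(-10)) - 54) - 3*49 = ((1 - 10/9) - 54) - 147 = (-1/9 - 54) - 147 = -487/9 - 147 = -1810/9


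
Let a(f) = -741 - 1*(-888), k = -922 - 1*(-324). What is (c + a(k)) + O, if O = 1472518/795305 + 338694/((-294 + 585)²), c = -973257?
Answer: -21845287275711374/22449074235 ≈ -9.7310e+5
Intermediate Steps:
k = -598 (k = -922 + 324 = -598)
a(f) = 147 (a(f) = -741 + 888 = 147)
O = 131353109476/22449074235 (O = 1472518*(1/795305) + 338694/(291²) = 1472518/795305 + 338694/84681 = 1472518/795305 + 338694*(1/84681) = 1472518/795305 + 112898/28227 = 131353109476/22449074235 ≈ 5.8512)
(c + a(k)) + O = (-973257 + 147) + 131353109476/22449074235 = -973110 + 131353109476/22449074235 = -21845287275711374/22449074235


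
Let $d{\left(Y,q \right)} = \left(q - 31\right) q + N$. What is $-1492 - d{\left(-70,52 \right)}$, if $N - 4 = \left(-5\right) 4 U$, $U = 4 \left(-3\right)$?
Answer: $-2828$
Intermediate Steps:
$U = -12$
$N = 244$ ($N = 4 + \left(-5\right) 4 \left(-12\right) = 4 - -240 = 4 + 240 = 244$)
$d{\left(Y,q \right)} = 244 + q \left(-31 + q\right)$ ($d{\left(Y,q \right)} = \left(q - 31\right) q + 244 = \left(-31 + q\right) q + 244 = q \left(-31 + q\right) + 244 = 244 + q \left(-31 + q\right)$)
$-1492 - d{\left(-70,52 \right)} = -1492 - \left(244 + 52^{2} - 1612\right) = -1492 - \left(244 + 2704 - 1612\right) = -1492 - 1336 = -2828$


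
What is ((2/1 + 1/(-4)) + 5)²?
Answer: 729/16 ≈ 45.563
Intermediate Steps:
((2/1 + 1/(-4)) + 5)² = ((2*1 + 1*(-¼)) + 5)² = ((2 - ¼) + 5)² = (7/4 + 5)² = (27/4)² = 729/16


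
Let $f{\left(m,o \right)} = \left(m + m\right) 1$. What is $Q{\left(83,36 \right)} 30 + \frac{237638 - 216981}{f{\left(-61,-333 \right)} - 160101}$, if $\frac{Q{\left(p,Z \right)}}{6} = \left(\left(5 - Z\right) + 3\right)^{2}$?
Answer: $\frac{3230092729}{22889} \approx 1.4112 \cdot 10^{5}$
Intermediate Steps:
$Q{\left(p,Z \right)} = 6 \left(8 - Z\right)^{2}$ ($Q{\left(p,Z \right)} = 6 \left(\left(5 - Z\right) + 3\right)^{2} = 6 \left(8 - Z\right)^{2}$)
$f{\left(m,o \right)} = 2 m$ ($f{\left(m,o \right)} = 2 m 1 = 2 m$)
$Q{\left(83,36 \right)} 30 + \frac{237638 - 216981}{f{\left(-61,-333 \right)} - 160101} = 6 \left(-8 + 36\right)^{2} \cdot 30 + \frac{237638 - 216981}{2 \left(-61\right) - 160101} = 6 \cdot 28^{2} \cdot 30 + \frac{20657}{-122 - 160101} = 6 \cdot 784 \cdot 30 + \frac{20657}{-160223} = 4704 \cdot 30 + 20657 \left(- \frac{1}{160223}\right) = 141120 - \frac{2951}{22889} = \frac{3230092729}{22889}$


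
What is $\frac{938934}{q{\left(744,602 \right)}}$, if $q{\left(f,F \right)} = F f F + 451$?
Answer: $\frac{938934}{269629027} \approx 0.0034823$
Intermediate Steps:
$q{\left(f,F \right)} = 451 + f F^{2}$ ($q{\left(f,F \right)} = f F^{2} + 451 = 451 + f F^{2}$)
$\frac{938934}{q{\left(744,602 \right)}} = \frac{938934}{451 + 744 \cdot 602^{2}} = \frac{938934}{451 + 744 \cdot 362404} = \frac{938934}{451 + 269628576} = \frac{938934}{269629027}$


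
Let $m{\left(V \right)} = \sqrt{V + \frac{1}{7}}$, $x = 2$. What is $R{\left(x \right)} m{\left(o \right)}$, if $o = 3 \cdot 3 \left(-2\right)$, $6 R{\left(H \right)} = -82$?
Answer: $- \frac{205 i \sqrt{35}}{21} \approx - 57.752 i$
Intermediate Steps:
$R{\left(H \right)} = - \frac{41}{3}$ ($R{\left(H \right)} = \frac{1}{6} \left(-82\right) = - \frac{41}{3}$)
$o = -18$ ($o = 9 \left(-2\right) = -18$)
$m{\left(V \right)} = \sqrt{\frac{1}{7} + V}$ ($m{\left(V \right)} = \sqrt{V + \frac{1}{7}} = \sqrt{\frac{1}{7} + V}$)
$R{\left(x \right)} m{\left(o \right)} = - \frac{41 \frac{\sqrt{7 + 49 \left(-18\right)}}{7}}{3} = - \frac{41 \frac{\sqrt{7 - 882}}{7}}{3} = - \frac{41 \frac{\sqrt{-875}}{7}}{3} = - \frac{41 \frac{5 i \sqrt{35}}{7}}{3} = - \frac{205 i \sqrt{35}}{21}$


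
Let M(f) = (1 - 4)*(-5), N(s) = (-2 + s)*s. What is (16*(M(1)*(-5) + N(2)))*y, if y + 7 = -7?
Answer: 16800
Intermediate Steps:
y = -14 (y = -7 - 7 = -14)
N(s) = s*(-2 + s)
M(f) = 15 (M(f) = -3*(-5) = 15)
(16*(M(1)*(-5) + N(2)))*y = (16*(15*(-5) + 2*(-2 + 2)))*(-14) = (16*(-75 + 2*0))*(-14) = (16*(-75 + 0))*(-14) = (16*(-75))*(-14) = -1200*(-14) = 16800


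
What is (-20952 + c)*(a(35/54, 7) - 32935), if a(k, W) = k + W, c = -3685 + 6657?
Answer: 15984912230/27 ≈ 5.9203e+8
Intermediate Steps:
c = 2972
a(k, W) = W + k
(-20952 + c)*(a(35/54, 7) - 32935) = (-20952 + 2972)*((7 + 35/54) - 32935) = -17980*((7 + 35*(1/54)) - 32935) = -17980*((7 + 35/54) - 32935) = -17980*(413/54 - 32935) = -17980*(-1778077/54) = 15984912230/27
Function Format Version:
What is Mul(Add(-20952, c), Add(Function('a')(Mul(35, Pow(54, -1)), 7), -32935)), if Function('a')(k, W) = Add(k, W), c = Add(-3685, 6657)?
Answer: Rational(15984912230, 27) ≈ 5.9203e+8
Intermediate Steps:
c = 2972
Function('a')(k, W) = Add(W, k)
Mul(Add(-20952, c), Add(Function('a')(Mul(35, Pow(54, -1)), 7), -32935)) = Mul(Add(-20952, 2972), Add(Add(7, Mul(35, Pow(54, -1))), -32935)) = Mul(-17980, Add(Add(7, Mul(35, Rational(1, 54))), -32935)) = Mul(-17980, Add(Add(7, Rational(35, 54)), -32935)) = Mul(-17980, Add(Rational(413, 54), -32935)) = Mul(-17980, Rational(-1778077, 54)) = Rational(15984912230, 27)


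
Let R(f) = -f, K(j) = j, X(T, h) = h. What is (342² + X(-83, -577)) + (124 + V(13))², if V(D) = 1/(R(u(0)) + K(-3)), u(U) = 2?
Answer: 3292836/25 ≈ 1.3171e+5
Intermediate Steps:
V(D) = -⅕ (V(D) = 1/(-1*2 - 3) = 1/(-2 - 3) = 1/(-5) = -⅕)
(342² + X(-83, -577)) + (124 + V(13))² = (342² - 577) + (124 - ⅕)² = (116964 - 577) + (619/5)² = 116387 + 383161/25 = 3292836/25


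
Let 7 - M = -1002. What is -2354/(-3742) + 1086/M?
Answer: 3219499/1887839 ≈ 1.7054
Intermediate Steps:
M = 1009 (M = 7 - 1*(-1002) = 7 + 1002 = 1009)
-2354/(-3742) + 1086/M = -2354/(-3742) + 1086/1009 = -2354*(-1/3742) + 1086*(1/1009) = 1177/1871 + 1086/1009 = 3219499/1887839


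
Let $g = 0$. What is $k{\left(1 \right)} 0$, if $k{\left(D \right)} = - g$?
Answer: $0$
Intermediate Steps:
$k{\left(D \right)} = 0$ ($k{\left(D \right)} = \left(-1\right) 0 = 0$)
$k{\left(1 \right)} 0 = 0 \cdot 0 = 0$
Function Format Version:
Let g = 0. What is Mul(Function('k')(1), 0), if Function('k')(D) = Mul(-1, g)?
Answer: 0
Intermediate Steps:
Function('k')(D) = 0 (Function('k')(D) = Mul(-1, 0) = 0)
Mul(Function('k')(1), 0) = Mul(0, 0) = 0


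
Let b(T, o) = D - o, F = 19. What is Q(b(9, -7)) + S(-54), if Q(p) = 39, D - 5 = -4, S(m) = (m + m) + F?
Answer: -50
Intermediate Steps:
S(m) = 19 + 2*m (S(m) = (m + m) + 19 = 2*m + 19 = 19 + 2*m)
D = 1 (D = 5 - 4 = 1)
b(T, o) = 1 - o
Q(b(9, -7)) + S(-54) = 39 + (19 + 2*(-54)) = 39 + (19 - 108) = 39 - 89 = -50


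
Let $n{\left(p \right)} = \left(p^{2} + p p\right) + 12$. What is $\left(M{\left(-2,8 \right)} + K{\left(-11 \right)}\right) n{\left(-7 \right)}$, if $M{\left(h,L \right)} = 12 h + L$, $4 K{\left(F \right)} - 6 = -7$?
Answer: $- \frac{3575}{2} \approx -1787.5$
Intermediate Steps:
$K{\left(F \right)} = - \frac{1}{4}$ ($K{\left(F \right)} = \frac{3}{2} + \frac{1}{4} \left(-7\right) = \frac{3}{2} - \frac{7}{4} = - \frac{1}{4}$)
$M{\left(h,L \right)} = L + 12 h$
$n{\left(p \right)} = 12 + 2 p^{2}$ ($n{\left(p \right)} = \left(p^{2} + p^{2}\right) + 12 = 2 p^{2} + 12 = 12 + 2 p^{2}$)
$\left(M{\left(-2,8 \right)} + K{\left(-11 \right)}\right) n{\left(-7 \right)} = \left(\left(8 + 12 \left(-2\right)\right) - \frac{1}{4}\right) \left(12 + 2 \left(-7\right)^{2}\right) = \left(\left(8 - 24\right) - \frac{1}{4}\right) \left(12 + 2 \cdot 49\right) = \left(-16 - \frac{1}{4}\right) \left(12 + 98\right) = \left(- \frac{65}{4}\right) 110 = - \frac{3575}{2}$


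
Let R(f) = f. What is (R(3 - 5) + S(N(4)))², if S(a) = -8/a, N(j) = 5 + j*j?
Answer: 2500/441 ≈ 5.6689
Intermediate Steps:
N(j) = 5 + j²
(R(3 - 5) + S(N(4)))² = ((3 - 5) - 8/(5 + 4²))² = (-2 - 8/(5 + 16))² = (-2 - 8/21)² = (-50/21)² = 2500/441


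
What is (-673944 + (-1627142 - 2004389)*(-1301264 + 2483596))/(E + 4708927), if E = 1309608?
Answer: -4293675984236/6018535 ≈ -7.1341e+5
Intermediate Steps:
(-673944 + (-1627142 - 2004389)*(-1301264 + 2483596))/(E + 4708927) = (-673944 + (-1627142 - 2004389)*(-1301264 + 2483596))/(1309608 + 4708927) = (-673944 - 3631531*1182332)/6018535 = (-673944 - 4293675310292)*(1/6018535) = -4293675984236*1/6018535 = -4293675984236/6018535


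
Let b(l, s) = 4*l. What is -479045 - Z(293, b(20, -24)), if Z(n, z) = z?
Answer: -479125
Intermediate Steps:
-479045 - Z(293, b(20, -24)) = -479045 - 4*20 = -479045 - 1*80 = -479045 - 80 = -479125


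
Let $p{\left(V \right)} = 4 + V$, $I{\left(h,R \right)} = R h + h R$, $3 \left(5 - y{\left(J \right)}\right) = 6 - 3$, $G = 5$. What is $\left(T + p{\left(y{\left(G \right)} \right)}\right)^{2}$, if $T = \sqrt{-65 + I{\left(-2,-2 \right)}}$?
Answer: $\left(8 + i \sqrt{57}\right)^{2} \approx 7.0 + 120.8 i$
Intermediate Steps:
$y{\left(J \right)} = 4$ ($y{\left(J \right)} = 5 - \frac{6 - 3}{3} = 5 - 1 = 4$)
$I{\left(h,R \right)} = 2 R h$ ($I{\left(h,R \right)} = R h + R h = 2 R h$)
$T = i \sqrt{57}$ ($T = \sqrt{-65 + 2 \left(-2\right) \left(-2\right)} = \sqrt{-65 + 8} = \sqrt{-57} = i \sqrt{57} \approx 7.5498 i$)
$\left(T + p{\left(y{\left(G \right)} \right)}\right)^{2} = \left(i \sqrt{57} + \left(4 + 4\right)\right)^{2} = \left(i \sqrt{57} + 8\right)^{2} = \left(8 + i \sqrt{57}\right)^{2}$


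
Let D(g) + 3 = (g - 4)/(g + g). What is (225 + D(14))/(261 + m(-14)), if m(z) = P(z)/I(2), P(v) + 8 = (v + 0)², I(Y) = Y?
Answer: 3113/4970 ≈ 0.62636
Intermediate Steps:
D(g) = -3 + (-4 + g)/(2*g) (D(g) = -3 + (g - 4)/(g + g) = -3 + (-4 + g)/((2*g)) = -3 + (-4 + g)*(1/(2*g)) = -3 + (-4 + g)/(2*g))
P(v) = -8 + v² (P(v) = -8 + (v + 0)² = -8 + v²)
m(z) = -4 + z²/2 (m(z) = (-8 + z²)/2 = (-8 + z²)*(½) = -4 + z²/2)
(225 + D(14))/(261 + m(-14)) = (225 + (-5/2 - 2/14))/(261 + (-4 + (½)*(-14)²)) = (225 + (-5/2 - 2*1/14))/(261 + (-4 + (½)*196)) = (225 + (-5/2 - ⅐))/(261 + (-4 + 98)) = (225 - 37/14)/(261 + 94) = (3113/14)/355 = (3113/14)*(1/355) = 3113/4970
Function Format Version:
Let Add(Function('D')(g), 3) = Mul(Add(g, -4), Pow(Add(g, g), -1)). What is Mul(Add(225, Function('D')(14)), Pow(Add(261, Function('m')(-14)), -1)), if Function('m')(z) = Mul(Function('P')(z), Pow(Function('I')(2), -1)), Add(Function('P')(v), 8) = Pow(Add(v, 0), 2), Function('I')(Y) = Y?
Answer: Rational(3113, 4970) ≈ 0.62636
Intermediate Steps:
Function('D')(g) = Add(-3, Mul(Rational(1, 2), Pow(g, -1), Add(-4, g))) (Function('D')(g) = Add(-3, Mul(Add(g, -4), Pow(Add(g, g), -1))) = Add(-3, Mul(Add(-4, g), Pow(Mul(2, g), -1))) = Add(-3, Mul(Add(-4, g), Mul(Rational(1, 2), Pow(g, -1)))) = Add(-3, Mul(Rational(1, 2), Pow(g, -1), Add(-4, g))))
Function('P')(v) = Add(-8, Pow(v, 2)) (Function('P')(v) = Add(-8, Pow(Add(v, 0), 2)) = Add(-8, Pow(v, 2)))
Function('m')(z) = Add(-4, Mul(Rational(1, 2), Pow(z, 2))) (Function('m')(z) = Mul(Add(-8, Pow(z, 2)), Pow(2, -1)) = Mul(Add(-8, Pow(z, 2)), Rational(1, 2)) = Add(-4, Mul(Rational(1, 2), Pow(z, 2))))
Mul(Add(225, Function('D')(14)), Pow(Add(261, Function('m')(-14)), -1)) = Mul(Add(225, Add(Rational(-5, 2), Mul(-2, Pow(14, -1)))), Pow(Add(261, Add(-4, Mul(Rational(1, 2), Pow(-14, 2)))), -1)) = Mul(Add(225, Add(Rational(-5, 2), Mul(-2, Rational(1, 14)))), Pow(Add(261, Add(-4, Mul(Rational(1, 2), 196))), -1)) = Mul(Add(225, Add(Rational(-5, 2), Rational(-1, 7))), Pow(Add(261, Add(-4, 98)), -1)) = Mul(Add(225, Rational(-37, 14)), Pow(Add(261, 94), -1)) = Mul(Rational(3113, 14), Pow(355, -1)) = Mul(Rational(3113, 14), Rational(1, 355)) = Rational(3113, 4970)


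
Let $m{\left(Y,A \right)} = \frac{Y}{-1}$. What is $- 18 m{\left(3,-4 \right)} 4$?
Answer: $216$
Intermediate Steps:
$m{\left(Y,A \right)} = - Y$ ($m{\left(Y,A \right)} = Y \left(-1\right) = - Y$)
$- 18 m{\left(3,-4 \right)} 4 = - 18 \left(\left(-1\right) 3\right) 4 = \left(-18\right) \left(-3\right) 4 = 54 \cdot 4 = 216$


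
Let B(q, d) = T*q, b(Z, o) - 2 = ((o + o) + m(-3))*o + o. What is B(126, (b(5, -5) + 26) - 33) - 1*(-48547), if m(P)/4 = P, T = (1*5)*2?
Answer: 49807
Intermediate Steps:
T = 10 (T = 5*2 = 10)
m(P) = 4*P
b(Z, o) = 2 + o + o*(-12 + 2*o) (b(Z, o) = 2 + (((o + o) + 4*(-3))*o + o) = 2 + ((2*o - 12)*o + o) = 2 + ((-12 + 2*o)*o + o) = 2 + (o*(-12 + 2*o) + o) = 2 + (o + o*(-12 + 2*o)) = 2 + o + o*(-12 + 2*o))
B(q, d) = 10*q
B(126, (b(5, -5) + 26) - 33) - 1*(-48547) = 10*126 - 1*(-48547) = 1260 + 48547 = 49807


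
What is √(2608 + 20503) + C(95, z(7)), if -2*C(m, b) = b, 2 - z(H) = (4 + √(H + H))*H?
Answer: 13 + 11*√191 + 7*√14/2 ≈ 178.12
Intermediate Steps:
z(H) = 2 - H*(4 + √2*√H) (z(H) = 2 - (4 + √(H + H))*H = 2 - (4 + √(2*H))*H = 2 - (4 + √2*√H)*H = 2 - H*(4 + √2*√H))
C(m, b) = -b/2
√(2608 + 20503) + C(95, z(7)) = √(2608 + 20503) - (2 - 4*7 - √2*7^(3/2))/2 = √23111 - (2 - 28 - √2*7*√7)/2 = 11*√191 - (2 - 28 - 7*√14)/2 = 11*√191 - (-26 - 7*√14)/2 = 11*√191 + (13 + 7*√14/2) = 13 + 11*√191 + 7*√14/2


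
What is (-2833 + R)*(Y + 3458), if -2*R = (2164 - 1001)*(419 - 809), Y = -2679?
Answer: 174458608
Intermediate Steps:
R = 226785 (R = -(2164 - 1001)*(419 - 809)/2 = -1163*(-390)/2 = -1/2*(-453570) = 226785)
(-2833 + R)*(Y + 3458) = (-2833 + 226785)*(-2679 + 3458) = 223952*779 = 174458608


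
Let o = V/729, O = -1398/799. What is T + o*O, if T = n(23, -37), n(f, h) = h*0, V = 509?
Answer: -237194/194157 ≈ -1.2217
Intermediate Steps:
O = -1398/799 (O = -1398*1/799 = -1398/799 ≈ -1.7497)
n(f, h) = 0
T = 0
o = 509/729 ≈ 0.69822
T + o*O = 0 + (509/729)*(-1398/799) = 0 - 237194/194157 = -237194/194157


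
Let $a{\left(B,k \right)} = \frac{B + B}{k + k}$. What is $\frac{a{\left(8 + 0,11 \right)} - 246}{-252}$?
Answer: $\frac{1349}{1386} \approx 0.9733$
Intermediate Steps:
$a{\left(B,k \right)} = \frac{B}{k}$ ($a{\left(B,k \right)} = \frac{2 B}{2 k} = 2 B \frac{1}{2 k} = \frac{B}{k}$)
$\frac{a{\left(8 + 0,11 \right)} - 246}{-252} = \frac{\frac{8 + 0}{11} - 246}{-252} = \left(8 \cdot \frac{1}{11} - 246\right) \left(- \frac{1}{252}\right) = \left(\frac{8}{11} - 246\right) \left(- \frac{1}{252}\right) = \left(- \frac{2698}{11}\right) \left(- \frac{1}{252}\right) = \frac{1349}{1386}$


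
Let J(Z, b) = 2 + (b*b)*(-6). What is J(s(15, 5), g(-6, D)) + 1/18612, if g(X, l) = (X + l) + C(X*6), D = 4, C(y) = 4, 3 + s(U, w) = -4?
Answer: -409463/18612 ≈ -22.000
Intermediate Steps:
s(U, w) = -7 (s(U, w) = -3 - 4 = -7)
g(X, l) = 4 + X + l (g(X, l) = (X + l) + 4 = 4 + X + l)
J(Z, b) = 2 - 6*b**2 (J(Z, b) = 2 + b**2*(-6) = 2 - 6*b**2)
J(s(15, 5), g(-6, D)) + 1/18612 = (2 - 6*(4 - 6 + 4)**2) + 1/18612 = (2 - 6*2**2) + 1/18612 = (2 - 6*4) + 1/18612 = (2 - 24) + 1/18612 = -22 + 1/18612 = -409463/18612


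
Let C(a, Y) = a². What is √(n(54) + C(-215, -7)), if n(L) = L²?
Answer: √49141 ≈ 221.68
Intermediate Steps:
√(n(54) + C(-215, -7)) = √(54² + (-215)²) = √(2916 + 46225) = √49141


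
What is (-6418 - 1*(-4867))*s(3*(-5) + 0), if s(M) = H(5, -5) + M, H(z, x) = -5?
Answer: 31020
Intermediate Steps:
s(M) = -5 + M
(-6418 - 1*(-4867))*s(3*(-5) + 0) = (-6418 - 1*(-4867))*(-5 + (3*(-5) + 0)) = (-6418 + 4867)*(-5 + (-15 + 0)) = -1551*(-5 - 15) = -1551*(-20) = 31020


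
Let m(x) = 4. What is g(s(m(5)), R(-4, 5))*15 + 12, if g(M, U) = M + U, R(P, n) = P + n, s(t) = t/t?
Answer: 42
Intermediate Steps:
s(t) = 1
g(s(m(5)), R(-4, 5))*15 + 12 = (1 + (-4 + 5))*15 + 12 = (1 + 1)*15 + 12 = 2*15 + 12 = 30 + 12 = 42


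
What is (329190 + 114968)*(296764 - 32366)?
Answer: 117434486884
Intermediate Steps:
(329190 + 114968)*(296764 - 32366) = 444158*264398 = 117434486884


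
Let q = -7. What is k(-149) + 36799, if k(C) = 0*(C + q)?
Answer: 36799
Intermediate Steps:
k(C) = 0 (k(C) = 0*(C - 7) = 0*(-7 + C) = 0)
k(-149) + 36799 = 0 + 36799 = 36799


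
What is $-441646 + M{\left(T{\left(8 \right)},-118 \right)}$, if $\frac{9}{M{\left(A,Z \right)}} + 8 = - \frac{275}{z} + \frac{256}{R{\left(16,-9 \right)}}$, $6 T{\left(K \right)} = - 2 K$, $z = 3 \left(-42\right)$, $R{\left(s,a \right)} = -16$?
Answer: $- \frac{1214085988}{2749} \approx -4.4165 \cdot 10^{5}$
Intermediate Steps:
$z = -126$
$T{\left(K \right)} = - \frac{K}{3}$ ($T{\left(K \right)} = \frac{\left(-2\right) K}{6} = - \frac{K}{3}$)
$M{\left(A,Z \right)} = - \frac{1134}{2749}$ ($M{\left(A,Z \right)} = \frac{9}{-8 + \left(- \frac{275}{-126} + \frac{256}{-16}\right)} = \frac{9}{-8 + \left(\left(-275\right) \left(- \frac{1}{126}\right) + 256 \left(- \frac{1}{16}\right)\right)} = \frac{9}{-8 + \left(\frac{275}{126} - 16\right)} = \frac{9}{-8 - \frac{1741}{126}} = \frac{9}{- \frac{2749}{126}} = 9 \left(- \frac{126}{2749}\right) = - \frac{1134}{2749}$)
$-441646 + M{\left(T{\left(8 \right)},-118 \right)} = -441646 - \frac{1134}{2749} = - \frac{1214085988}{2749}$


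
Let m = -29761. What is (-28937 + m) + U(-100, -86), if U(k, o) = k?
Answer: -58798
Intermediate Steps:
(-28937 + m) + U(-100, -86) = (-28937 - 29761) - 100 = -58698 - 100 = -58798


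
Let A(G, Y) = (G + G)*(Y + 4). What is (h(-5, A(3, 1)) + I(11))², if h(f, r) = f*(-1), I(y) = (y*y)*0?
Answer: 25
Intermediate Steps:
I(y) = 0 (I(y) = y²*0 = 0)
A(G, Y) = 2*G*(4 + Y) (A(G, Y) = (2*G)*(4 + Y) = 2*G*(4 + Y))
h(f, r) = -f
(h(-5, A(3, 1)) + I(11))² = (-1*(-5) + 0)² = (5 + 0)² = 5² = 25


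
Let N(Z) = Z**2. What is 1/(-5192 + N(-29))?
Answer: -1/4351 ≈ -0.00022983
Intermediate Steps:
1/(-5192 + N(-29)) = 1/(-5192 + (-29)**2) = 1/(-5192 + 841) = 1/(-4351) = -1/4351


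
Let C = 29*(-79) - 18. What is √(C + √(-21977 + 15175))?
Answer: √(-2309 + I*√6802) ≈ 0.858 + 48.06*I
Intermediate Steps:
C = -2309 (C = -2291 - 18 = -2309)
√(C + √(-21977 + 15175)) = √(-2309 + √(-21977 + 15175)) = √(-2309 + √(-6802)) = √(-2309 + I*√6802)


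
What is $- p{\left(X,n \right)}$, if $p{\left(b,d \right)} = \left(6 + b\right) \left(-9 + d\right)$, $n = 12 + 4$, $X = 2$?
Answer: $-56$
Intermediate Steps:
$n = 16$
$p{\left(b,d \right)} = \left(-9 + d\right) \left(6 + b\right)$
$- p{\left(X,n \right)} = - (-54 - 18 + 6 \cdot 16 + 2 \cdot 16) = - (-54 - 18 + 96 + 32) = \left(-1\right) 56 = -56$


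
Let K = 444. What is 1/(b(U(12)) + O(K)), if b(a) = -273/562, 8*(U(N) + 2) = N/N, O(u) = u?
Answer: 562/249255 ≈ 0.0022547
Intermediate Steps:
U(N) = -15/8 (U(N) = -2 + (N/N)/8 = -2 + (1/8)*1 = -2 + 1/8 = -15/8)
b(a) = -273/562 (b(a) = -273*1/562 = -273/562)
1/(b(U(12)) + O(K)) = 1/(-273/562 + 444) = 1/(249255/562) = 562/249255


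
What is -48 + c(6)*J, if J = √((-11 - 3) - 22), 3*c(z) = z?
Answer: -48 + 12*I ≈ -48.0 + 12.0*I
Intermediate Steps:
c(z) = z/3
J = 6*I (J = √(-14 - 22) = √(-36) = 6*I ≈ 6.0*I)
-48 + c(6)*J = -48 + ((⅓)*6)*(6*I) = -48 + 2*(6*I) = -48 + 12*I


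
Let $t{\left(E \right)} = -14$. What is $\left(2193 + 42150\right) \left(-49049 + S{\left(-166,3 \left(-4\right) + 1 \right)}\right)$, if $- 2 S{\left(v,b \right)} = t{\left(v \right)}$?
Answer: $-2174669406$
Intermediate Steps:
$S{\left(v,b \right)} = 7$ ($S{\left(v,b \right)} = \left(- \frac{1}{2}\right) \left(-14\right) = 7$)
$\left(2193 + 42150\right) \left(-49049 + S{\left(-166,3 \left(-4\right) + 1 \right)}\right) = \left(2193 + 42150\right) \left(-49049 + 7\right) = 44343 \left(-49042\right) = -2174669406$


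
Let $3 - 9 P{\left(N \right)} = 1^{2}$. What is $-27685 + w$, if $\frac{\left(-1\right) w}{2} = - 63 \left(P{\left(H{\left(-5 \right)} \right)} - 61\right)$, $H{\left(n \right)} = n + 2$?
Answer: $-35343$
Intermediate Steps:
$H{\left(n \right)} = 2 + n$
$P{\left(N \right)} = \frac{2}{9}$ ($P{\left(N \right)} = \frac{1}{3} - \frac{1^{2}}{9} = \frac{1}{3} - \frac{1}{9} = \frac{2}{9}$)
$w = -7658$ ($w = - 2 \left(- 63 \left(\frac{2}{9} - 61\right)\right) = - 2 \left(\left(-63\right) \left(- \frac{547}{9}\right)\right) = \left(-2\right) 3829 = -7658$)
$-27685 + w = -27685 - 7658 = -35343$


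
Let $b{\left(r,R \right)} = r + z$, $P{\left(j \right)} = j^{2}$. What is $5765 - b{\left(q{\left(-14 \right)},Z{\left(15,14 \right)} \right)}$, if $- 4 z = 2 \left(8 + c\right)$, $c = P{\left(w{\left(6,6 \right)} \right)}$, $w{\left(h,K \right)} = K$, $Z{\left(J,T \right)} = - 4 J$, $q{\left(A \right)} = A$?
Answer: $5801$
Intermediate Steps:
$c = 36$ ($c = 6^{2} = 36$)
$z = -22$ ($z = - \frac{2 \left(8 + 36\right)}{4} = - \frac{2 \cdot 44}{4} = \left(- \frac{1}{4}\right) 88 = -22$)
$b{\left(r,R \right)} = -22 + r$ ($b{\left(r,R \right)} = r - 22 = -22 + r$)
$5765 - b{\left(q{\left(-14 \right)},Z{\left(15,14 \right)} \right)} = 5765 - \left(-22 - 14\right) = 5765 - -36 = 5765 + 36 = 5801$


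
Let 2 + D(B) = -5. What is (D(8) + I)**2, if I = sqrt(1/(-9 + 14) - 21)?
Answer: 141/5 - 28*I*sqrt(130)/5 ≈ 28.2 - 63.85*I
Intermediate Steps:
D(B) = -7 (D(B) = -2 - 5 = -7)
I = 2*I*sqrt(130)/5 (I = sqrt(1/5 - 21) = sqrt(-104/5) = 2*I*sqrt(130)/5 ≈ 4.5607*I)
(D(8) + I)**2 = (-7 + 2*I*sqrt(130)/5)**2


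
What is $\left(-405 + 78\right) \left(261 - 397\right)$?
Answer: $44472$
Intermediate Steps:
$\left(-405 + 78\right) \left(261 - 397\right) = \left(-327\right) \left(-136\right) = 44472$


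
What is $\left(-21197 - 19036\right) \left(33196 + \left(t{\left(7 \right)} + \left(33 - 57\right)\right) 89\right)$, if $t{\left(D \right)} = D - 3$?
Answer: $-1263959928$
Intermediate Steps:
$t{\left(D \right)} = -3 + D$
$\left(-21197 - 19036\right) \left(33196 + \left(t{\left(7 \right)} + \left(33 - 57\right)\right) 89\right) = \left(-21197 - 19036\right) \left(33196 + \left(\left(-3 + 7\right) + \left(33 - 57\right)\right) 89\right) = - 40233 \left(33196 + \left(4 + \left(33 - 57\right)\right) 89\right) = - 40233 \left(33196 + \left(4 - 24\right) 89\right) = - 40233 \left(33196 - 1780\right) = \left(-40233\right) 31416 = -1263959928$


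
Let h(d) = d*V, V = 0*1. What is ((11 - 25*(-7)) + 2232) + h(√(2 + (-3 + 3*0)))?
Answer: 2418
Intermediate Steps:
V = 0
h(d) = 0 (h(d) = d*0 = 0)
((11 - 25*(-7)) + 2232) + h(√(2 + (-3 + 3*0))) = ((11 - 25*(-7)) + 2232) + 0 = ((11 + 175) + 2232) + 0 = (186 + 2232) + 0 = 2418 + 0 = 2418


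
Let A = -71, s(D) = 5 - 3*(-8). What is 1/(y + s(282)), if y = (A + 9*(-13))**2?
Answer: 1/35373 ≈ 2.8270e-5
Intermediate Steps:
s(D) = 29 (s(D) = 5 + 24 = 29)
y = 35344 (y = (-71 + 9*(-13))**2 = (-71 - 117)**2 = (-188)**2 = 35344)
1/(y + s(282)) = 1/(35344 + 29) = 1/35373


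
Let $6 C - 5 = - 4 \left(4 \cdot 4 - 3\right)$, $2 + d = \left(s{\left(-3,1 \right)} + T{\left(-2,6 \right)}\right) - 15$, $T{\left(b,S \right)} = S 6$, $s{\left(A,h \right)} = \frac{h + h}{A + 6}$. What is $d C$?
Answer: $- \frac{2773}{18} \approx -154.06$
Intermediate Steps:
$s{\left(A,h \right)} = \frac{2 h}{6 + A}$
$T{\left(b,S \right)} = 6 S$
$d = \frac{59}{3}$ ($d = -2 + \left(\left(2 \cdot 1 \frac{1}{6 - 3} + 6 \cdot 6\right) - 15\right) = -2 + \left(\left(2 \cdot 1 \cdot \frac{1}{3} + 36\right) - 15\right) = -2 + \left(\left(\frac{2}{3} + 36\right) - 15\right) = -2 + \left(\frac{110}{3} - 15\right) = -2 + \frac{65}{3} = \frac{59}{3} \approx 19.667$)
$C = - \frac{47}{6}$ ($C = \frac{5}{6} + \frac{\left(-4\right) \left(4 \cdot 4 - 3\right)}{6} = \frac{5}{6} + \frac{\left(-4\right) \left(16 - 3\right)}{6} = \frac{5}{6} + \frac{\left(-4\right) 13}{6} = \frac{5}{6} + \frac{1}{6} \left(-52\right) = \frac{5}{6} - \frac{26}{3} = - \frac{47}{6} \approx -7.8333$)
$d C = \frac{59}{3} \left(- \frac{47}{6}\right) = - \frac{2773}{18}$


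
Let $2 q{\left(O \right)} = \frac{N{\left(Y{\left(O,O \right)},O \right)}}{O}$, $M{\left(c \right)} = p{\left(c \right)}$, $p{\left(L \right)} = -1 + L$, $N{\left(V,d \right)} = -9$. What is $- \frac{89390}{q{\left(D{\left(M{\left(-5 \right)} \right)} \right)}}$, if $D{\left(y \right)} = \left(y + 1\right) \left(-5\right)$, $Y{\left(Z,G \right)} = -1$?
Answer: $\frac{4469500}{9} \approx 4.9661 \cdot 10^{5}$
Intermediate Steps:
$M{\left(c \right)} = -1 + c$
$D{\left(y \right)} = -5 - 5 y$ ($D{\left(y \right)} = \left(1 + y\right) \left(-5\right) = -5 - 5 y$)
$q{\left(O \right)} = - \frac{9}{2 O}$ ($q{\left(O \right)} = \frac{\left(-9\right) \frac{1}{O}}{2} = - \frac{9}{2 O}$)
$- \frac{89390}{q{\left(D{\left(M{\left(-5 \right)} \right)} \right)}} = - \frac{89390}{\left(- \frac{9}{2}\right) \frac{1}{-5 - 5 \left(-1 - 5\right)}} = - \frac{89390}{\left(- \frac{9}{2}\right) \frac{1}{-5 - -30}} = - \frac{89390}{\left(- \frac{9}{2}\right) \frac{1}{-5 + 30}} = - \frac{89390}{\left(- \frac{9}{2}\right) \frac{1}{25}} = - \frac{89390}{- \frac{9}{50}} = \left(-89390\right) \left(- \frac{50}{9}\right) = \frac{4469500}{9}$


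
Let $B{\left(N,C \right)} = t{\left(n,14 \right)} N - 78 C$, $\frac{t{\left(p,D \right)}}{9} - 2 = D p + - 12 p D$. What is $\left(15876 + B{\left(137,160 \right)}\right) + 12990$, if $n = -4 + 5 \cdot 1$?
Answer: $-171030$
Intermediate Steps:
$n = 1$ ($n = -4 + 5 = 1$)
$t{\left(p,D \right)} = 18 - 99 D p$ ($t{\left(p,D \right)} = 18 + 9 \left(D p + - 12 p D\right) = 18 + 9 \left(D p - 12 D p\right) = 18 + 9 \left(- 11 D p\right) = 18 - 99 D p$)
$B{\left(N,C \right)} = - 1368 N - 78 C$ ($B{\left(N,C \right)} = \left(18 - 1386 \cdot 1\right) N - 78 C = \left(18 - 1386\right) N - 78 C = - 1368 N - 78 C$)
$\left(15876 + B{\left(137,160 \right)}\right) + 12990 = \left(15876 - 199896\right) + 12990 = -184020 + 12990 = -171030$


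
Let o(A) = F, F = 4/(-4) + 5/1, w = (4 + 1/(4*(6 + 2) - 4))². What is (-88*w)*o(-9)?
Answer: -280918/49 ≈ -5733.0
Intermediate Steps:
w = 12769/784 (w = (4 + 1/(4*8 - 4))² = (4 + 1/(32 - 4))² = (4 + 1/28)² = (113/28)² = 12769/784 ≈ 16.287)
F = 4 (F = 4*(-¼) + 5*1 = -1 + 5 = 4)
o(A) = 4
(-88*w)*o(-9) = -88*12769/784*4 = -140459/98*4 = -280918/49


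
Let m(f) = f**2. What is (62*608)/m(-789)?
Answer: 37696/622521 ≈ 0.060554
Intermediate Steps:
(62*608)/m(-789) = (62*608)/((-789)**2) = 37696/622521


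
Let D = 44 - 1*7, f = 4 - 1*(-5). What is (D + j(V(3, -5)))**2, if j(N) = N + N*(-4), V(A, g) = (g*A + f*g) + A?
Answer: 43264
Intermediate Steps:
f = 9 (f = 4 + 5 = 9)
V(A, g) = A + 9*g + A*g (V(A, g) = (g*A + 9*g) + A = (A*g + 9*g) + A = (9*g + A*g) + A = A + 9*g + A*g)
j(N) = -3*N (j(N) = N - 4*N = -3*N)
D = 37 (D = 44 - 7 = 37)
(D + j(V(3, -5)))**2 = (37 - 3*(3 + 9*(-5) + 3*(-5)))**2 = (37 - 3*(3 - 45 - 15))**2 = (37 - 3*(-57))**2 = (37 + 171)**2 = 208**2 = 43264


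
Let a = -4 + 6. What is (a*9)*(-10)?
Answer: -180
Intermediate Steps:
a = 2
(a*9)*(-10) = (2*9)*(-10) = 18*(-10) = -180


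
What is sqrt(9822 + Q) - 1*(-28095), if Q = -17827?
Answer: 28095 + I*sqrt(8005) ≈ 28095.0 + 89.471*I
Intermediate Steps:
sqrt(9822 + Q) - 1*(-28095) = sqrt(9822 - 17827) - 1*(-28095) = sqrt(-8005) + 28095 = I*sqrt(8005) + 28095 = 28095 + I*sqrt(8005)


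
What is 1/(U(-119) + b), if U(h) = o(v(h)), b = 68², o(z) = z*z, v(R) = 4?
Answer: 1/4640 ≈ 0.00021552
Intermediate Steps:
o(z) = z²
b = 4624
U(h) = 16 (U(h) = 4² = 16)
1/(U(-119) + b) = 1/(16 + 4624) = 1/4640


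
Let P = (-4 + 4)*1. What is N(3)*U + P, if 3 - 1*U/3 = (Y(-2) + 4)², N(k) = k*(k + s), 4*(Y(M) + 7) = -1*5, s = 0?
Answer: -6507/16 ≈ -406.69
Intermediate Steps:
Y(M) = -33/4 (Y(M) = -7 + (-1*5)/4 = -7 + (¼)*(-5) = -7 - 5/4 = -33/4)
N(k) = k² (N(k) = k*(k + 0) = k*k = k²)
P = 0 (P = 0*1 = 0)
U = -723/16 (U = 9 - 3*(-33/4 + 4)² = 9 - 3*(-17/4)² = 9 - 3*289/16 = 9 - 867/16 = -723/16 ≈ -45.188)
N(3)*U + P = 3²*(-723/16) + 0 = 9*(-723/16) + 0 = -6507/16 + 0 = -6507/16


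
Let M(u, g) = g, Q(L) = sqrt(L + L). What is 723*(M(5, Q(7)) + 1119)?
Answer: 809037 + 723*sqrt(14) ≈ 8.1174e+5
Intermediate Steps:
Q(L) = sqrt(2)*sqrt(L) (Q(L) = sqrt(2*L) = sqrt(2)*sqrt(L))
723*(M(5, Q(7)) + 1119) = 723*(sqrt(2)*sqrt(7) + 1119) = 723*(sqrt(14) + 1119) = 723*(1119 + sqrt(14)) = 809037 + 723*sqrt(14)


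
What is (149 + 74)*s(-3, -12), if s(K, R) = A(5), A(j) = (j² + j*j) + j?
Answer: 12265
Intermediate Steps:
A(j) = j + 2*j² (A(j) = (j² + j²) + j = 2*j² + j = j + 2*j²)
s(K, R) = 55 (s(K, R) = 5*(1 + 2*5) = 5*(1 + 10) = 5*11 = 55)
(149 + 74)*s(-3, -12) = (149 + 74)*55 = 223*55 = 12265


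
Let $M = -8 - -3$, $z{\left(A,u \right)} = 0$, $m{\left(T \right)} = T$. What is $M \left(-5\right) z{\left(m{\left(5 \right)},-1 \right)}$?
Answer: $0$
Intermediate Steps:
$M = -5$ ($M = -8 + 3 = -5$)
$M \left(-5\right) z{\left(m{\left(5 \right)},-1 \right)} = \left(-5\right) \left(-5\right) 0 = 25 \cdot 0 = 0$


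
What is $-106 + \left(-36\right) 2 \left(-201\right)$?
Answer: $14366$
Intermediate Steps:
$-106 + \left(-36\right) 2 \left(-201\right) = -106 - -14472 = -106 + 14472 = 14366$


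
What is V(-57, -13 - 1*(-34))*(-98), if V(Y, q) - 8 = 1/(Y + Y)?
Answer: -44639/57 ≈ -783.14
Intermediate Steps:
V(Y, q) = 8 + 1/(2*Y) (V(Y, q) = 8 + 1/(Y + Y) = 8 + 1/(2*Y))
V(-57, -13 - 1*(-34))*(-98) = (8 + (½)/(-57))*(-98) = (8 + (½)*(-1/57))*(-98) = (8 - 1/114)*(-98) = (911/114)*(-98) = -44639/57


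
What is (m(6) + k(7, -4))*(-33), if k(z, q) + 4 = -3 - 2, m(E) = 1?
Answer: 264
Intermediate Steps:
k(z, q) = -9 (k(z, q) = -4 + (-3 - 2) = -4 - 5 = -9)
(m(6) + k(7, -4))*(-33) = (1 - 9)*(-33) = -8*(-33) = 264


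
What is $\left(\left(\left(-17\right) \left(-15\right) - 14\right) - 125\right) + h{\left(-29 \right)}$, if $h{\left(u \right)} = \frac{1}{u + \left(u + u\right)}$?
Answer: $\frac{10091}{87} \approx 115.99$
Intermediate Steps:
$h{\left(u \right)} = \frac{1}{3 u}$ ($h{\left(u \right)} = \frac{1}{u + 2 u} = \frac{1}{3 u}$)
$\left(\left(\left(-17\right) \left(-15\right) - 14\right) - 125\right) + h{\left(-29 \right)} = \left(\left(\left(-17\right) \left(-15\right) - 14\right) - 125\right) + \frac{1}{3 \left(-29\right)} = \left(\left(255 - 14\right) - 125\right) + \frac{1}{3} \left(- \frac{1}{29}\right) = \left(241 - 125\right) - \frac{1}{87} = 116 - \frac{1}{87} = \frac{10091}{87}$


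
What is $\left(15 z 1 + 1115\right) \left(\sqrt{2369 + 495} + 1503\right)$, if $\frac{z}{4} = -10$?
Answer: $774045 + 2060 \sqrt{179} \approx 8.0161 \cdot 10^{5}$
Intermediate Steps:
$z = -40$ ($z = 4 \left(-10\right) = -40$)
$\left(15 z 1 + 1115\right) \left(\sqrt{2369 + 495} + 1503\right) = \left(15 \left(-40\right) 1 + 1115\right) \left(\sqrt{2369 + 495} + 1503\right) = \left(\left(-600\right) 1 + 1115\right) \left(\sqrt{2864} + 1503\right) = \left(-600 + 1115\right) \left(4 \sqrt{179} + 1503\right) = 515 \left(1503 + 4 \sqrt{179}\right) = 774045 + 2060 \sqrt{179}$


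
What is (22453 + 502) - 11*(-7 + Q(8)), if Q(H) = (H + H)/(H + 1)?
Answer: 207112/9 ≈ 23012.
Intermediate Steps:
Q(H) = 2*H/(1 + H) (Q(H) = (2*H)/(1 + H) = 2*H/(1 + H))
(22453 + 502) - 11*(-7 + Q(8)) = (22453 + 502) - 11*(-7 + 2*8/(1 + 8)) = 22955 - 11*(-7 + 2*8/9) = 22955 - 11*(-7 + 2*8*(⅑)) = 22955 - 11*(-7 + 16/9) = 22955 - 11*(-47/9) = 22955 + 517/9 = 207112/9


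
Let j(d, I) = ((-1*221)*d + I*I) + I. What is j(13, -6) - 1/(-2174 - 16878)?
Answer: -54164835/19052 ≈ -2843.0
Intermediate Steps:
j(d, I) = I + I² - 221*d (j(d, I) = (-221*d + I²) + I = (I² - 221*d) + I = I + I² - 221*d)
j(13, -6) - 1/(-2174 - 16878) = (-6 + (-6)² - 221*13) - 1/(-2174 - 16878) = (-6 + 36 - 2873) - 1/(-19052) = -2843 - 1*(-1/19052) = -2843 + 1/19052 = -54164835/19052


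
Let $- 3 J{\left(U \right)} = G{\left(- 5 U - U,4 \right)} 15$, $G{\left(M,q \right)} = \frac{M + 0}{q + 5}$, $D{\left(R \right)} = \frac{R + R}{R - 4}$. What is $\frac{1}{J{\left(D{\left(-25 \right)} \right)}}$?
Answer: $\frac{87}{500} \approx 0.174$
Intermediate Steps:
$D{\left(R \right)} = \frac{2 R}{-4 + R}$
$G{\left(M,q \right)} = \frac{M}{5 + q}$
$J{\left(U \right)} = \frac{10 U}{3}$ ($J{\left(U \right)} = - \frac{\frac{- 5 U - U}{5 + 4} \cdot 15}{3} = - \frac{\frac{\left(-6\right) U}{9} \cdot 15}{3} = - \frac{- 6 U \frac{1}{9} \cdot 15}{3} = - \frac{- \frac{2 U}{3} \cdot 15}{3} = - \frac{\left(-10\right) U}{3} = \frac{10 U}{3}$)
$\frac{1}{J{\left(D{\left(-25 \right)} \right)}} = \frac{1}{\frac{10}{3} \cdot 2 \left(-25\right) \frac{1}{-4 - 25}} = \frac{1}{\frac{10}{3} \cdot 2 \left(-25\right) \frac{1}{-29}} = \frac{1}{\frac{10}{3} \cdot 2 \left(-25\right) \left(- \frac{1}{29}\right)} = \frac{1}{\frac{10}{3} \cdot \frac{50}{29}} = \frac{1}{\frac{500}{87}} = \frac{87}{500}$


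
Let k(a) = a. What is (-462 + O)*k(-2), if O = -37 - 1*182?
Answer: 1362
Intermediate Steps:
O = -219 (O = -37 - 182 = -219)
(-462 + O)*k(-2) = (-462 - 219)*(-2) = -681*(-2) = 1362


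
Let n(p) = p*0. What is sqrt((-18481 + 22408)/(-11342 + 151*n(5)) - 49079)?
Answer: I*sqrt(6313614412190)/11342 ≈ 221.54*I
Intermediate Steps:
n(p) = 0
sqrt((-18481 + 22408)/(-11342 + 151*n(5)) - 49079) = sqrt((-18481 + 22408)/(-11342 + 151*0) - 49079) = sqrt(3927/(-11342 + 0) - 49079) = sqrt(3927/(-11342) - 49079) = sqrt(3927*(-1/11342) - 49079) = sqrt(-3927/11342 - 49079) = sqrt(-556657945/11342) = I*sqrt(6313614412190)/11342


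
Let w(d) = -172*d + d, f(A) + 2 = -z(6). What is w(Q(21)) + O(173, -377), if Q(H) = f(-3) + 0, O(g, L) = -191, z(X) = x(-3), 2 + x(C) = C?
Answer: -704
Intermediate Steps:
x(C) = -2 + C
z(X) = -5 (z(X) = -2 - 3 = -5)
f(A) = 3 (f(A) = -2 - 1*(-5) = -2 + 5 = 3)
Q(H) = 3 (Q(H) = 3 + 0 = 3)
w(d) = -171*d
w(Q(21)) + O(173, -377) = -171*3 - 191 = -513 - 191 = -704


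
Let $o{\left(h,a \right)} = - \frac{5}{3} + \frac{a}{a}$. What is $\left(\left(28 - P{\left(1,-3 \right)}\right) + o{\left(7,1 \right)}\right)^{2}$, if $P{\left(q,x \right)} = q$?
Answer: $\frac{6241}{9} \approx 693.44$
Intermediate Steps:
$o{\left(h,a \right)} = - \frac{2}{3}$ ($o{\left(h,a \right)} = \left(-5\right) \frac{1}{3} + 1 = - \frac{5}{3} + 1 = - \frac{2}{3}$)
$\left(\left(28 - P{\left(1,-3 \right)}\right) + o{\left(7,1 \right)}\right)^{2} = \left(\left(28 - 1\right) - \frac{2}{3}\right)^{2} = \left(27 - \frac{2}{3}\right)^{2} = \left(\frac{79}{3}\right)^{2} = \frac{6241}{9}$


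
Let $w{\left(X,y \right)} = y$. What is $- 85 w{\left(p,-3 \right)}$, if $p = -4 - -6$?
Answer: $255$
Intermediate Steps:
$p = 2$ ($p = -4 + 6 = 2$)
$- 85 w{\left(p,-3 \right)} = \left(-85\right) \left(-3\right) = 255$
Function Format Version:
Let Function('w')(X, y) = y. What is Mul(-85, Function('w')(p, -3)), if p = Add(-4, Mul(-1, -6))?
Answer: 255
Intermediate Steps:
p = 2 (p = Add(-4, 6) = 2)
Mul(-85, Function('w')(p, -3)) = Mul(-85, -3) = 255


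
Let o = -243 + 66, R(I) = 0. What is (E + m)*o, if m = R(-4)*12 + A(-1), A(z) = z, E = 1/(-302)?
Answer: 53631/302 ≈ 177.59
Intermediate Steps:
E = -1/302 ≈ -0.0033113
o = -177
m = -1 (m = 0*12 - 1 = 0 - 1 = -1)
(E + m)*o = (-1/302 - 1)*(-177) = -303/302*(-177) = 53631/302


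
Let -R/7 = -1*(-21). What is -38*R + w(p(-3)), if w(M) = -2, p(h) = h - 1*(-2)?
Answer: 5584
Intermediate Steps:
p(h) = 2 + h (p(h) = h + 2 = 2 + h)
R = -147 (R = -(-7)*(-21) = -7*21 = -147)
-38*R + w(p(-3)) = -38*(-147) - 2 = 5586 - 2 = 5584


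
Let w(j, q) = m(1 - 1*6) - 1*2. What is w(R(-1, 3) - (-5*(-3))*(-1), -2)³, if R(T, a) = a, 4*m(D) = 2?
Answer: -27/8 ≈ -3.3750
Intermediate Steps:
m(D) = ½ (m(D) = (¼)*2 = ½)
w(j, q) = -3/2 (w(j, q) = ½ - 1*2 = ½ - 2 = -3/2)
w(R(-1, 3) - (-5*(-3))*(-1), -2)³ = (-3/2)³ = -27/8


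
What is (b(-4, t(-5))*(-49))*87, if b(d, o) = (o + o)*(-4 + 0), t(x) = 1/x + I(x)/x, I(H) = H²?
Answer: -886704/5 ≈ -1.7734e+5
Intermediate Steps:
t(x) = x + 1/x (t(x) = 1/x + x²/x = 1/x + x = x + 1/x)
b(d, o) = -8*o (b(d, o) = (2*o)*(-4) = -8*o)
(b(-4, t(-5))*(-49))*87 = (-8*(-5 + 1/(-5))*(-49))*87 = (-8*(-5 - ⅕)*(-49))*87 = (-8*(-26/5)*(-49))*87 = ((208/5)*(-49))*87 = -10192/5*87 = -886704/5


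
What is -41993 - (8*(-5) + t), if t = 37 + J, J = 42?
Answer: -42032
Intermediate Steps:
t = 79 (t = 37 + 42 = 79)
-41993 - (8*(-5) + t) = -41993 - (8*(-5) + 79) = -41993 - (-40 + 79) = -41993 - 1*39 = -41993 - 39 = -42032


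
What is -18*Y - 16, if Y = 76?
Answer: -1384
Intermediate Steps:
-18*Y - 16 = -18*76 - 16 = -1368 - 16 = -1384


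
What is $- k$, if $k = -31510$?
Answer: $31510$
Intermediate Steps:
$- k = \left(-1\right) \left(-31510\right) = 31510$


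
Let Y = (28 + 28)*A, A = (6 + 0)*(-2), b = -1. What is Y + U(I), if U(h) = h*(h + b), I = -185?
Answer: 33738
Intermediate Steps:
U(h) = h*(-1 + h) (U(h) = h*(h - 1) = h*(-1 + h))
A = -12 (A = 6*(-2) = -12)
Y = -672 (Y = (28 + 28)*(-12) = 56*(-12) = -672)
Y + U(I) = -672 - 185*(-1 - 185) = -672 - 185*(-186) = -672 + 34410 = 33738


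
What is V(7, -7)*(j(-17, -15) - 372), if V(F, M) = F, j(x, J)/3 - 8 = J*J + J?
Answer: 1974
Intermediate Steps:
j(x, J) = 24 + 3*J + 3*J² (j(x, J) = 24 + 3*(J*J + J) = 24 + 3*(J² + J) = 24 + 3*(J + J²) = 24 + (3*J + 3*J²) = 24 + 3*J + 3*J²)
V(7, -7)*(j(-17, -15) - 372) = 7*((24 + 3*(-15) + 3*(-15)²) - 372) = 7*((24 - 45 + 3*225) - 372) = 7*((24 - 45 + 675) - 372) = 7*(654 - 372) = 7*282 = 1974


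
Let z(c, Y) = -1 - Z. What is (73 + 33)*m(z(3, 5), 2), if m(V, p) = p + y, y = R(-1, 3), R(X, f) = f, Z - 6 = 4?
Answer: 530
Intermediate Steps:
Z = 10 (Z = 6 + 4 = 10)
y = 3
z(c, Y) = -11 (z(c, Y) = -1 - 1*10 = -1 - 10 = -11)
m(V, p) = 3 + p (m(V, p) = p + 3 = 3 + p)
(73 + 33)*m(z(3, 5), 2) = (73 + 33)*(3 + 2) = 106*5 = 530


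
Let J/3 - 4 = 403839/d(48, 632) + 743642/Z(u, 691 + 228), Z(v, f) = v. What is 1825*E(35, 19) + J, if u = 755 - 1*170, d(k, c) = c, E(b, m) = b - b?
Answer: 707706439/123240 ≈ 5742.5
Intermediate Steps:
E(b, m) = 0
u = 585 (u = 755 - 170 = 585)
J = 707706439/123240 (J = 12 + 3*(403839/632 + 743642/585) = 12 + 3*(706227559/369720) = 12 + 706227559/123240 = 707706439/123240 ≈ 5742.5)
1825*E(35, 19) + J = 1825*0 + 707706439/123240 = 0 + 707706439/123240 = 707706439/123240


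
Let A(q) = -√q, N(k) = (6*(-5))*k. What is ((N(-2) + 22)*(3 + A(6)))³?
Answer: 44660808 - 18195144*√6 ≈ 91989.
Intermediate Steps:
N(k) = -30*k
((N(-2) + 22)*(3 + A(6)))³ = ((-30*(-2) + 22)*(3 - √6))³ = ((60 + 22)*(3 - √6))³ = (82*(3 - √6))³ = (246 - 82*√6)³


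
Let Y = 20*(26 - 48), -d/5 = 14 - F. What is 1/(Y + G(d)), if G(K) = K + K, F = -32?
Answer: -1/900 ≈ -0.0011111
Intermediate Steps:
d = -230 (d = -5*(14 - 1*(-32)) = -5*(14 + 32) = -5*46 = -230)
Y = -440 (Y = 20*(-22) = -440)
G(K) = 2*K
1/(Y + G(d)) = 1/(-440 + 2*(-230)) = 1/(-440 - 460) = 1/(-900) = -1/900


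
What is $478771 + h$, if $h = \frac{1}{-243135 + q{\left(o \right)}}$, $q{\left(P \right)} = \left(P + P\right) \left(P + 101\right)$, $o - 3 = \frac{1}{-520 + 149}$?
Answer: $\frac{15981153802828412}{33379535943} \approx 4.7877 \cdot 10^{5}$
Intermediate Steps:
$o = \frac{1112}{371}$ ($o = 3 + \frac{1}{-520 + 149} = 3 + \frac{1}{-371} = 3 - \frac{1}{371} = \frac{1112}{371} \approx 2.9973$)
$q{\left(P \right)} = 2 P \left(101 + P\right)$
$h = - \frac{137641}{33379535943}$ ($h = \frac{1}{-243135 + 2 \cdot \frac{1112}{371} \left(101 + \frac{1112}{371}\right)} = \frac{1}{-243135 + 2 \cdot \frac{1112}{371} \cdot \frac{38583}{371}} = \frac{1}{-243135 + \frac{85808592}{137641}} = \frac{1}{- \frac{33379535943}{137641}} = - \frac{137641}{33379535943} \approx -4.1235 \cdot 10^{-6}$)
$478771 + h = 478771 - \frac{137641}{33379535943} = \frac{15981153802828412}{33379535943}$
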